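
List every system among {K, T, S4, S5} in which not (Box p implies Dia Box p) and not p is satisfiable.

K

K-tableau for the formula:
1. not (Box p implies Dia Box p) and not p, w0
2. not (Box p implies Dia Box p), w0
3. not p, w0
4. Box p, w0
5. not Dia Box p, w0
Complete open branch: satisfiable in K.
T-tableau for the formula:
1. not (Box p implies Dia Box p) and not p, w0
2. not (Box p implies Dia Box p), w0
3. not p, w0
4. Box p, w0
5. not Dia Box p, w0
6. p, w0
Accessibility: w0Rw0
Branch closes: p and not p both at w0.
Every branch closes (one shown): unsatisfiable in T, hence also in S4, S5 (every S4/S5-frame is a T-frame).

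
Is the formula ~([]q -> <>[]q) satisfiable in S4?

1. ~([]q -> <>[]q), w0
2. []q, w0
3. ~<>[]q, w0
4. q, w0
5. ~[]q, w0
6. ~q, w1
7. q, w1
Accessibility: w0Rw0, w0Rw1, w1Rw1
Branch closes: q and ~q both at w1.
All branches of the tableau close; one closing branch shown above.

Unsatisfiable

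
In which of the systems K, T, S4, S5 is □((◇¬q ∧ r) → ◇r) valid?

T, S4, S5

T-tableau for the negation ¬□((◇¬q ∧ r) → ◇r):
1. ¬□((◇¬q ∧ r) → ◇r), u
2. ¬((◇¬q ∧ r) → ◇r), v
3. ◇¬q ∧ r, v
4. ¬◇r, v
5. ◇¬q, v
6. r, v
7. ¬r, v
Accessibility: uRu, uRv, vRv
Branch closes: r and ¬r both at v.
Every branch closes (one shown): valid in T, hence also in S4, S5 (every theorem of T is a theorem of S4 and S5).
K-tableau for the negation ¬□((◇¬q ∧ r) → ◇r):
1. ¬□((◇¬q ∧ r) → ◇r), u
2. ¬((◇¬q ∧ r) → ◇r), v
3. ◇¬q ∧ r, v
4. ¬◇r, v
5. ◇¬q, v
6. r, v
7. ¬q, w
8. ¬r, w
Accessibility: uRv, vRw
Complete open branch: countermodel on a K-frame, so not valid in K.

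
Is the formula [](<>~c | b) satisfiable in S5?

1. [](<>~c | b), w0
2. <>~c | b, w0
3. b, w0
Accessibility: w0Rw0

Yes, satisfiable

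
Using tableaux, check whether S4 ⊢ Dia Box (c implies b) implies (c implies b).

Not valid

Tableau for the negation not (Dia Box (c implies b) implies (c implies b)):
1. not (Dia Box (c implies b) implies (c implies b)), w0
2. Dia Box (c implies b), w0   [neg-implies-rule on 1]
3. not (c implies b), w0   [neg-implies-rule on 1]
4. c, w0   [neg-implies-rule on 3]
5. not b, w0   [neg-implies-rule on 3]
6. Box (c implies b), w1   [Dia-rule on 2: fresh world w1, w0Rw1]
7. c implies b, w1   [Box-rule on 6 via w1Rw1]
8. b, w1   [implies-rule on 7 (branches; this branch)]
Accessibility: w0Rw0, w0Rw1, w1Rw1
The negation has an open branch (countermodel exists).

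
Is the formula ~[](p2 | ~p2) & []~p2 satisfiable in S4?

No, unsatisfiable

1. ~[](p2 | ~p2) & []~p2, u
2. ~[](p2 | ~p2), u
3. []~p2, u
4. ~p2, u
5. ~(p2 | ~p2), v
6. ~p2, v
7. p2, v
Accessibility: uRu, uRv, vRv
Branch closes: p2 and ~p2 both at v.
(One branch shown.) All branches close.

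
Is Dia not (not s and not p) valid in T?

Tableau for the negation not Dia not (not s and not p):
1. not Dia not (not s and not p), u
2. not s and not p, u   [neg-Dia-rule on 1 via uRu]
3. not s, u   [and-rule on 2]
4. not p, u   [and-rule on 2]
Accessibility: uRu
The negation has an open branch (countermodel exists).

Not valid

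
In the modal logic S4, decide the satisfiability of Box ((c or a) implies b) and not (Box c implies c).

1. Box ((c or a) implies b) and not (Box c implies c), w0
2. Box ((c or a) implies b), w0   [and-rule on 1]
3. not (Box c implies c), w0   [and-rule on 1]
4. Box c, w0   [neg-implies-rule on 3]
5. not c, w0   [neg-implies-rule on 3]
6. (c or a) implies b, w0   [Box-rule on 2 via w0Rw0]
7. c, w0   [Box-rule on 4 via w0Rw0]
Accessibility: w0Rw0
Branch closes: c and not c both at w0.
(One branch shown.) All branches close.

No, unsatisfiable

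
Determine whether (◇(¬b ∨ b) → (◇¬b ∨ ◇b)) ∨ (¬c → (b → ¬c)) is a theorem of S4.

Tableau for the negation ¬((◇(¬b ∨ b) → (◇¬b ∨ ◇b)) ∨ (¬c → (b → ¬c))):
1. ¬((◇(¬b ∨ b) → (◇¬b ∨ ◇b)) ∨ (¬c → (b → ¬c))), u
2. ¬(◇(¬b ∨ b) → (◇¬b ∨ ◇b)), u
3. ¬(¬c → (b → ¬c)), u
4. ◇(¬b ∨ b), u
5. ¬(◇¬b ∨ ◇b), u
6. ¬c, u
7. ¬(b → ¬c), u
8. ¬◇¬b, u
9. ¬◇b, u
10. b, u
11. c, u
Accessibility: uRu
Branch closes: c and ¬c both at u.
Every branch of the negation's tableau closes; the branch above is one of them.

Valid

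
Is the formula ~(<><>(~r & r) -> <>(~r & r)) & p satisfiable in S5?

Unsatisfiable (every branch closes)

1. ~(<><>(~r & r) -> <>(~r & r)) & p, 0
2. ~(<><>(~r & r) -> <>(~r & r)), 0   [&-rule on 1]
3. p, 0   [&-rule on 1]
4. <><>(~r & r), 0   [~->-rule on 2]
5. ~<>(~r & r), 0   [~->-rule on 2]
6. ~(~r & r), 0   [~<>-rule on 5 via 0R0]
7. ~r, 0   [~&-rule on 6 (branches; this branch)]
8. <>(~r & r), 1   [<>-rule on 4: fresh world 1, 0R1]
9. ~(~r & r), 1   [~<>-rule on 5 via 0R1]
10. ~r, 1   [~&-rule on 9 (branches; this branch)]
11. ~r & r, 2   [<>-rule on 8: fresh world 2, 1R2]
12. ~r, 2   [&-rule on 11]
13. r, 2   [&-rule on 11]
Accessibility: 0R0, 0R1, 0R2, 1R0, 1R1, 1R2, 2R0, 2R1, 2R2
Branch closes: r and ~r both at 2.
All branches of the tableau close; one closing branch shown above.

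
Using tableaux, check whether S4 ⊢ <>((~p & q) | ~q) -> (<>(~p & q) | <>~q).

Yes, valid

Tableau for the negation ~(<>((~p & q) | ~q) -> (<>(~p & q) | <>~q)):
1. ~(<>((~p & q) | ~q) -> (<>(~p & q) | <>~q)), 0
2. <>((~p & q) | ~q), 0   [~->-rule on 1]
3. ~(<>(~p & q) | <>~q), 0   [~->-rule on 1]
4. ~<>(~p & q), 0   [~|-rule on 3]
5. ~<>~q, 0   [~|-rule on 3]
6. ~(~p & q), 0   [~<>-rule on 4 via 0R0]
7. q, 0   [~<>-rule on 5 via 0R0]
8. p, 0   [~&-rule on 6 (branches; this branch)]
9. (~p & q) | ~q, 1   [<>-rule on 2: fresh world 1, 0R1]
10. ~(~p & q), 1   [~<>-rule on 4 via 0R1]
11. q, 1   [~<>-rule on 5 via 0R1]
12. ~p & q, 1   [|-rule on 9 (branches; this branch)]
13. ~p, 1   [&-rule on 12]
14. ~q, 1   [~&-rule on 10 (branches; this branch)]
Accessibility: 0R0, 0R1, 1R1
Branch closes: q and ~q both at 1.
All branches of the negation close; one closing branch shown above.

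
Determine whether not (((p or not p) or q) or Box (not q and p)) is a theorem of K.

Invalid (countermodel exists)

Tableau for the negation ((p or not p) or q) or Box (not q and p):
1. ((p or not p) or q) or Box (not q and p), w0
2. Box (not q and p), w0
The negation has an open branch (countermodel exists).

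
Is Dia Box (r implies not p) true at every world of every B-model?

Invalid (countermodel exists)

Tableau for the negation not Dia Box (r implies not p):
1. not Dia Box (r implies not p), u
2. not Box (r implies not p), u
3. not (r implies not p), v
4. r, v
5. p, v
6. not Box (r implies not p), v
7. not (r implies not p), w
8. r, w
9. p, w
Accessibility: uRu, uRv, vRu, vRv, vRw, wRv, wRw
The negation has an open branch (countermodel exists).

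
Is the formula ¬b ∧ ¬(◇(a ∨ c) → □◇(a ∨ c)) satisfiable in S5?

1. ¬b ∧ ¬(◇(a ∨ c) → □◇(a ∨ c)), u
2. ¬b, u
3. ¬(◇(a ∨ c) → □◇(a ∨ c)), u
4. ◇(a ∨ c), u
5. ¬□◇(a ∨ c), u
6. a ∨ c, v
7. c, v
8. ¬◇(a ∨ c), w
9. ¬(a ∨ c), u
10. ¬a, u
11. ¬c, u
12. ¬(a ∨ c), v
13. ¬a, v
14. ¬c, v
Accessibility: uRu, uRv, uRw, vRu, vRv, vRw, wRu, wRv, wRw
Branch closes: c and ¬c both at v.
All branches of the tableau close; one closing branch shown above.

Unsatisfiable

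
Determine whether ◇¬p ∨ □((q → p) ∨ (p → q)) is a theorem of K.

Tableau for the negation ¬(◇¬p ∨ □((q → p) ∨ (p → q))):
1. ¬(◇¬p ∨ □((q → p) ∨ (p → q))), 0
2. ¬◇¬p, 0
3. ¬□((q → p) ∨ (p → q)), 0
4. ¬((q → p) ∨ (p → q)), 1
5. ¬(q → p), 1
6. ¬(p → q), 1
7. q, 1
8. ¬p, 1
9. p, 1
10. ¬q, 1
Accessibility: 0R1
Branch closes: p and ¬p both at 1.
All branches of the negation close; one closing branch shown above.

Yes, valid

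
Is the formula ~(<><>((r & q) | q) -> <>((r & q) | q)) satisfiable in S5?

No, unsatisfiable

1. ~(<><>((r & q) | q) -> <>((r & q) | q)), w0
2. <><>((r & q) | q), w0
3. ~<>((r & q) | q), w0
4. ~((r & q) | q), w0
5. ~(r & q), w0
6. ~q, w0
7. <>((r & q) | q), w1
8. ~((r & q) | q), w1
9. ~(r & q), w1
10. ~q, w1
11. (r & q) | q, w2
12. ~((r & q) | q), w2
13. ~(r & q), w2
14. ~q, w2
15. r & q, w2
16. r, w2
17. q, w2
Accessibility: w0Rw0, w0Rw1, w0Rw2, w1Rw0, w1Rw1, w1Rw2, w2Rw0, w2Rw1, w2Rw2
Branch closes: q and ~q both at w2.
(One branch shown.) All branches close.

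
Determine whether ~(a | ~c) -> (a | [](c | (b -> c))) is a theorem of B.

Tableau for the negation ~(~(a | ~c) -> (a | [](c | (b -> c)))):
1. ~(~(a | ~c) -> (a | [](c | (b -> c)))), u
2. ~(a | ~c), u
3. ~(a | [](c | (b -> c))), u
4. ~a, u
5. c, u
6. ~[](c | (b -> c)), u
7. ~(c | (b -> c)), v
8. ~c, v
9. ~(b -> c), v
10. b, v
Accessibility: uRu, uRv, vRu, vRv
The negation has an open branch (countermodel exists).

Not valid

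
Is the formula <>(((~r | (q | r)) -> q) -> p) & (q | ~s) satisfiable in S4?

1. <>(((~r | (q | r)) -> q) -> p) & (q | ~s), u
2. <>(((~r | (q | r)) -> q) -> p), u   [&-rule on 1]
3. q | ~s, u   [&-rule on 1]
4. ~s, u   [|-rule on 3 (branches; this branch)]
5. ((~r | (q | r)) -> q) -> p, v   [<>-rule on 2: fresh world v, uRv]
6. p, v   [->-rule on 5 (branches; this branch)]
Accessibility: uRu, uRv, vRv

Satisfiable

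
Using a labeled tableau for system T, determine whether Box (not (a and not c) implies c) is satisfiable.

Satisfiable

1. Box (not (a and not c) implies c), 0
2. not (a and not c) implies c, 0   [Box-rule on 1 via 0R0]
3. c, 0   [implies-rule on 2 (branches; this branch)]
Accessibility: 0R0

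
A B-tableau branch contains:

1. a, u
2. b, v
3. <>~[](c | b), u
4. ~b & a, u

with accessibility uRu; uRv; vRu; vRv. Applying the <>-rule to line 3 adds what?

a fresh world w with uRw, and ~[](c | b) at w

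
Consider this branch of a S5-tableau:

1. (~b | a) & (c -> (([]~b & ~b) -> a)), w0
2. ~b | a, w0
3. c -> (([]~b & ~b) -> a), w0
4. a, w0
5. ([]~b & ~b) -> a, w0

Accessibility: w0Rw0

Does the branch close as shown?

No atom appears with both signs at the same world.

Not closed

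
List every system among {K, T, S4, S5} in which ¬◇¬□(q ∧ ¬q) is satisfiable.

K

K-tableau for the formula:
1. ¬◇¬□(q ∧ ¬q), w0
Complete open branch: satisfiable in K.
T-tableau for the formula:
1. ¬◇¬□(q ∧ ¬q), w0
2. □(q ∧ ¬q), w0   [¬◇-rule on 1 via w0Rw0]
3. q ∧ ¬q, w0   [□-rule on 2 via w0Rw0]
4. q, w0   [∧-rule on 3]
5. ¬q, w0   [∧-rule on 3]
Accessibility: w0Rw0
Branch closes: q and ¬q both at w0.
Every branch closes (one shown): unsatisfiable in T, hence also in S4, S5 (every S4/S5-frame is a T-frame).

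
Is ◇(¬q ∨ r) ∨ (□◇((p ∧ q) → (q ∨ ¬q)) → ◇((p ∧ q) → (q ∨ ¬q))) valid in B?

Tableau for the negation ¬(◇(¬q ∨ r) ∨ (□◇((p ∧ q) → (q ∨ ¬q)) → ◇((p ∧ q) → (q ∨ ¬q)))):
1. ¬(◇(¬q ∨ r) ∨ (□◇((p ∧ q) → (q ∨ ¬q)) → ◇((p ∧ q) → (q ∨ ¬q)))), 0
2. ¬◇(¬q ∨ r), 0   [¬∨-rule on 1]
3. ¬(□◇((p ∧ q) → (q ∨ ¬q)) → ◇((p ∧ q) → (q ∨ ¬q))), 0   [¬∨-rule on 1]
4. □◇((p ∧ q) → (q ∨ ¬q)), 0   [¬→-rule on 3]
5. ¬◇((p ∧ q) → (q ∨ ¬q)), 0   [¬→-rule on 3]
6. ¬(¬q ∨ r), 0   [¬◇-rule on 2 via 0R0]
7. q, 0   [¬∨-rule on 6]
8. ¬r, 0   [¬∨-rule on 6]
9. ◇((p ∧ q) → (q ∨ ¬q)), 0   [□-rule on 4 via 0R0]
10. ¬((p ∧ q) → (q ∨ ¬q)), 0   [¬◇-rule on 5 via 0R0]
11. p ∧ q, 0   [¬→-rule on 10]
12. ¬(q ∨ ¬q), 0   [¬→-rule on 10]
13. p, 0   [∧-rule on 11]
14. ¬q, 0   [¬∨-rule on 12]
Accessibility: 0R0
Branch closes: q and ¬q both at 0.
All branches of the negation close; one closing branch shown above.

Valid in B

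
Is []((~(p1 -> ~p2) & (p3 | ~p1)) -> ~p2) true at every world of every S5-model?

Tableau for the negation ~[]((~(p1 -> ~p2) & (p3 | ~p1)) -> ~p2):
1. ~[]((~(p1 -> ~p2) & (p3 | ~p1)) -> ~p2), u
2. ~((~(p1 -> ~p2) & (p3 | ~p1)) -> ~p2), v
3. ~(p1 -> ~p2) & (p3 | ~p1), v
4. p2, v
5. ~(p1 -> ~p2), v
6. p3 | ~p1, v
7. p1, v
8. p3, v
Accessibility: uRu, uRv, vRu, vRv
The negation has an open branch (countermodel exists).

Invalid (countermodel exists)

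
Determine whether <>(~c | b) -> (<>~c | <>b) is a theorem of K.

Tableau for the negation ~(<>(~c | b) -> (<>~c | <>b)):
1. ~(<>(~c | b) -> (<>~c | <>b)), u
2. <>(~c | b), u
3. ~(<>~c | <>b), u
4. ~<>~c, u
5. ~<>b, u
6. ~c | b, v
7. c, v
8. ~b, v
9. b, v
Accessibility: uRv
Branch closes: b and ~b both at v.
Every branch of the negation's tableau closes; the branch above is one of them.

Yes, valid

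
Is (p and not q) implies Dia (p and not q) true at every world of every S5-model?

Yes, valid

Tableau for the negation not ((p and not q) implies Dia (p and not q)):
1. not ((p and not q) implies Dia (p and not q)), w0
2. p and not q, w0   [neg-implies-rule on 1]
3. not Dia (p and not q), w0   [neg-implies-rule on 1]
4. p, w0   [and-rule on 2]
5. not q, w0   [and-rule on 2]
6. not (p and not q), w0   [neg-Dia-rule on 3 via w0Rw0]
7. q, w0   [neg-and-rule on 6 (branches; this branch)]
Accessibility: w0Rw0
Branch closes: q and not q both at w0.
Every branch of the negation's tableau closes; the branch above is one of them.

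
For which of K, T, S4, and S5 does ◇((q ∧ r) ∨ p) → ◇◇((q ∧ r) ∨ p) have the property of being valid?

K-tableau for the negation ¬(◇((q ∧ r) ∨ p) → ◇◇((q ∧ r) ∨ p)):
1. ¬(◇((q ∧ r) ∨ p) → ◇◇((q ∧ r) ∨ p)), 0
2. ◇((q ∧ r) ∨ p), 0   [¬→-rule on 1]
3. ¬◇◇((q ∧ r) ∨ p), 0   [¬→-rule on 1]
4. (q ∧ r) ∨ p, 1   [◇-rule on 2: fresh world 1, 0R1]
5. ¬◇((q ∧ r) ∨ p), 1   [¬◇-rule on 3 via 0R1]
6. p, 1   [∨-rule on 4 (branches; this branch)]
Accessibility: 0R1
Complete open branch: countermodel on a K-frame, so not valid in K.
T-tableau for the negation ¬(◇((q ∧ r) ∨ p) → ◇◇((q ∧ r) ∨ p)):
1. ¬(◇((q ∧ r) ∨ p) → ◇◇((q ∧ r) ∨ p)), 0
2. ◇((q ∧ r) ∨ p), 0   [¬→-rule on 1]
3. ¬◇◇((q ∧ r) ∨ p), 0   [¬→-rule on 1]
4. ¬◇((q ∧ r) ∨ p), 0   [¬◇-rule on 3 via 0R0]
5. ¬((q ∧ r) ∨ p), 0   [¬◇-rule on 4 via 0R0]
6. ¬(q ∧ r), 0   [¬∨-rule on 5]
7. ¬p, 0   [¬∨-rule on 5]
8. ¬r, 0   [¬∧-rule on 6 (branches; this branch)]
9. (q ∧ r) ∨ p, 1   [◇-rule on 2: fresh world 1, 0R1]
10. ¬◇((q ∧ r) ∨ p), 1   [¬◇-rule on 3 via 0R1]
11. ¬((q ∧ r) ∨ p), 1   [¬◇-rule on 4 via 0R1]
12. ¬(q ∧ r), 1   [¬∨-rule on 11]
13. ¬p, 1   [¬∨-rule on 11]
14. q ∧ r, 1   [∨-rule on 9 (branches; this branch)]
15. q, 1   [∧-rule on 14]
16. r, 1   [∧-rule on 14]
17. ¬r, 1   [¬∧-rule on 12 (branches; this branch)]
Accessibility: 0R0, 0R1, 1R1
Branch closes: r and ¬r both at 1.
Every branch closes (one shown): valid in T, hence also in S4, S5 (every theorem of T is a theorem of S4 and S5).

T, S4, S5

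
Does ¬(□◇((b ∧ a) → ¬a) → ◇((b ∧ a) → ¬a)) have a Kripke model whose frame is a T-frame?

Unsatisfiable

1. ¬(□◇((b ∧ a) → ¬a) → ◇((b ∧ a) → ¬a)), w0
2. □◇((b ∧ a) → ¬a), w0
3. ¬◇((b ∧ a) → ¬a), w0
4. ◇((b ∧ a) → ¬a), w0
5. ¬((b ∧ a) → ¬a), w0
6. b ∧ a, w0
7. a, w0
8. b, w0
9. (b ∧ a) → ¬a, w1
10. ◇((b ∧ a) → ¬a), w1
11. ¬((b ∧ a) → ¬a), w1
12. b ∧ a, w1
13. a, w1
14. b, w1
15. ¬(b ∧ a), w1
16. ¬a, w1
Accessibility: w0Rw0, w0Rw1, w1Rw1
Branch closes: a and ¬a both at w1.
All branches of the tableau close; one closing branch shown above.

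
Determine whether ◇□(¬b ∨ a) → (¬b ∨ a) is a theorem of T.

Tableau for the negation ¬(◇□(¬b ∨ a) → (¬b ∨ a)):
1. ¬(◇□(¬b ∨ a) → (¬b ∨ a)), u
2. ◇□(¬b ∨ a), u
3. ¬(¬b ∨ a), u
4. b, u
5. ¬a, u
6. □(¬b ∨ a), v
7. ¬b ∨ a, v
8. a, v
Accessibility: uRu, uRv, vRv
The negation has an open branch (countermodel exists).

Not valid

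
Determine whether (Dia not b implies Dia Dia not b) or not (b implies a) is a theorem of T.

Tableau for the negation not ((Dia not b implies Dia Dia not b) or not (b implies a)):
1. not ((Dia not b implies Dia Dia not b) or not (b implies a)), w0
2. not (Dia not b implies Dia Dia not b), w0
3. b implies a, w0
4. Dia not b, w0
5. not Dia Dia not b, w0
6. not Dia not b, w0
7. b, w0
8. a, w0
9. not b, w1
10. not Dia not b, w1
11. b, w1
Accessibility: w0Rw0, w0Rw1, w1Rw1
Branch closes: b and not b both at w1.
Every branch of the negation's tableau closes; the branch above is one of them.

Valid in T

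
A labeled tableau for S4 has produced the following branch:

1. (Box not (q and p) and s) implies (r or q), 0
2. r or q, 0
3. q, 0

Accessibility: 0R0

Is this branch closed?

No, open

No atom appears with both signs at the same world.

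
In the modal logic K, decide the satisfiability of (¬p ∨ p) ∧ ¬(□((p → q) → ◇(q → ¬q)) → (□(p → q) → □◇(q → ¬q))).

1. (¬p ∨ p) ∧ ¬(□((p → q) → ◇(q → ¬q)) → (□(p → q) → □◇(q → ¬q))), u
2. ¬p ∨ p, u
3. ¬(□((p → q) → ◇(q → ¬q)) → (□(p → q) → □◇(q → ¬q))), u
4. □((p → q) → ◇(q → ¬q)), u
5. ¬(□(p → q) → □◇(q → ¬q)), u
6. □(p → q), u
7. ¬□◇(q → ¬q), u
8. p, u
9. ¬◇(q → ¬q), v
10. (p → q) → ◇(q → ¬q), v
11. p → q, v
12. ◇(q → ¬q), v
13. q, v
14. q → ¬q, w
15. ¬(q → ¬q), w
16. q, w
17. ¬q, w
Accessibility: uRv, vRw
Branch closes: q and ¬q both at w.
All branches of the tableau close; one closing branch shown above.

Unsatisfiable (every branch closes)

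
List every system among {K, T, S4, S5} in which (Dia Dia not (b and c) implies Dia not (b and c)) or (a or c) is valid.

K-tableau for the negation not ((Dia Dia not (b and c) implies Dia not (b and c)) or (a or c)):
1. not ((Dia Dia not (b and c) implies Dia not (b and c)) or (a or c)), 0
2. not (Dia Dia not (b and c) implies Dia not (b and c)), 0
3. not (a or c), 0
4. Dia Dia not (b and c), 0
5. not Dia not (b and c), 0
6. not a, 0
7. not c, 0
8. Dia not (b and c), 1
9. b and c, 1
10. b, 1
11. c, 1
12. not (b and c), 2
13. not c, 2
Accessibility: 0R1, 1R2
Complete open branch: countermodel on a K-frame, so not valid in K.
T-tableau for the negation not ((Dia Dia not (b and c) implies Dia not (b and c)) or (a or c)):
1. not ((Dia Dia not (b and c) implies Dia not (b and c)) or (a or c)), 0
2. not (Dia Dia not (b and c) implies Dia not (b and c)), 0
3. not (a or c), 0
4. Dia Dia not (b and c), 0
5. not Dia not (b and c), 0
6. not a, 0
7. not c, 0
8. b and c, 0
9. b, 0
10. c, 0
Accessibility: 0R0
Branch closes: c and not c both at 0.
Every branch closes (one shown): valid in T, hence also in S4, S5 (every theorem of T is a theorem of S4 and S5).

T, S4, S5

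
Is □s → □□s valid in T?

Tableau for the negation ¬(□s → □□s):
1. ¬(□s → □□s), u
2. □s, u   [¬→-rule on 1]
3. ¬□□s, u   [¬→-rule on 1]
4. s, u   [□-rule on 2 via uRu]
5. ¬□s, v   [¬□-rule on 3: fresh world v, uRv]
6. s, v   [□-rule on 2 via uRv]
7. ¬s, w   [¬□-rule on 5: fresh world w, vRw]
Accessibility: uRu, uRv, vRv, vRw, wRw
The negation has an open branch (countermodel exists).

No, not valid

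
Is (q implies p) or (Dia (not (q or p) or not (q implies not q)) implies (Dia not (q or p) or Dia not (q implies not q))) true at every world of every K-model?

Tableau for the negation not ((q implies p) or (Dia (not (q or p) or not (q implies not q)) implies (Dia not (q or p) or Dia not (q implies not q)))):
1. not ((q implies p) or (Dia (not (q or p) or not (q implies not q)) implies (Dia not (q or p) or Dia not (q implies not q)))), 0
2. not (q implies p), 0
3. not (Dia (not (q or p) or not (q implies not q)) implies (Dia not (q or p) or Dia not (q implies not q))), 0
4. q, 0
5. not p, 0
6. Dia (not (q or p) or not (q implies not q)), 0
7. not (Dia not (q or p) or Dia not (q implies not q)), 0
8. not Dia not (q or p), 0
9. not Dia not (q implies not q), 0
10. not (q or p) or not (q implies not q), 1
11. q or p, 1
12. q implies not q, 1
13. not (q implies not q), 1
14. q, 1
15. p, 1
16. not q, 1
Accessibility: 0R1
Branch closes: q and not q both at 1.
All branches of the negation close; one closing branch shown above.

Valid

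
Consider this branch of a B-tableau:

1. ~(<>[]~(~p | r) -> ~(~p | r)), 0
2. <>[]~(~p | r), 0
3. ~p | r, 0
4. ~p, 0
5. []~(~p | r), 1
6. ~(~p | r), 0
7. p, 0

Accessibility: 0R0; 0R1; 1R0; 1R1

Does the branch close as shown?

Yes, closed

Both p and ~p appear at 0.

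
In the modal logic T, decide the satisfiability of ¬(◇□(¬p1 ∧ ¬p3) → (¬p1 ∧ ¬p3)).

1. ¬(◇□(¬p1 ∧ ¬p3) → (¬p1 ∧ ¬p3)), u
2. ◇□(¬p1 ∧ ¬p3), u
3. ¬(¬p1 ∧ ¬p3), u
4. p3, u
5. □(¬p1 ∧ ¬p3), v
6. ¬p1 ∧ ¬p3, v
7. ¬p1, v
8. ¬p3, v
Accessibility: uRu, uRv, vRv

Yes, satisfiable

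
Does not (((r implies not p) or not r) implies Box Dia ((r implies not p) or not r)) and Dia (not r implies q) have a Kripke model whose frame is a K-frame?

1. not (((r implies not p) or not r) implies Box Dia ((r implies not p) or not r)) and Dia (not r implies q), w0
2. not (((r implies not p) or not r) implies Box Dia ((r implies not p) or not r)), w0
3. Dia (not r implies q), w0
4. (r implies not p) or not r, w0
5. not Box Dia ((r implies not p) or not r), w0
6. not r, w0
7. not r implies q, w1
8. q, w1
9. not Dia ((r implies not p) or not r), w2
Accessibility: w0Rw1, w0Rw2

Satisfiable (open branch found)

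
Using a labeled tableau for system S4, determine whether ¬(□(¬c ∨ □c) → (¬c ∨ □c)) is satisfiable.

1. ¬(□(¬c ∨ □c) → (¬c ∨ □c)), u
2. □(¬c ∨ □c), u   [¬→-rule on 1]
3. ¬(¬c ∨ □c), u   [¬→-rule on 1]
4. c, u   [¬∨-rule on 3]
5. ¬□c, u   [¬∨-rule on 3]
6. ¬c ∨ □c, u   [□-rule on 2 via uRu]
7. □c, u   [∨-rule on 6 (branches; this branch)]
8. ¬c, v   [¬□-rule on 5: fresh world v, uRv]
9. ¬c ∨ □c, v   [□-rule on 2 via uRv]
10. c, v   [□-rule on 7 via uRv]
Accessibility: uRu, uRv, vRv
Branch closes: c and ¬c both at v.
Every branch closes; the branch above is one of them.

No, unsatisfiable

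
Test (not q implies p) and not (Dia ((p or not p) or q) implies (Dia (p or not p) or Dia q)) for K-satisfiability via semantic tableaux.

1. (not q implies p) and not (Dia ((p or not p) or q) implies (Dia (p or not p) or Dia q)), 0
2. not q implies p, 0
3. not (Dia ((p or not p) or q) implies (Dia (p or not p) or Dia q)), 0
4. Dia ((p or not p) or q), 0
5. not (Dia (p or not p) or Dia q), 0
6. not Dia (p or not p), 0
7. not Dia q, 0
8. p, 0
9. (p or not p) or q, 1
10. not (p or not p), 1
11. not p, 1
12. p, 1
Accessibility: 0R1
Branch closes: p and not p both at 1.
(One branch shown.) All branches close.

No, unsatisfiable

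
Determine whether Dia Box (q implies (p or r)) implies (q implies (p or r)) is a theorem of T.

Not valid

Tableau for the negation not (Dia Box (q implies (p or r)) implies (q implies (p or r))):
1. not (Dia Box (q implies (p or r)) implies (q implies (p or r))), 0
2. Dia Box (q implies (p or r)), 0   [neg-implies-rule on 1]
3. not (q implies (p or r)), 0   [neg-implies-rule on 1]
4. q, 0   [neg-implies-rule on 3]
5. not (p or r), 0   [neg-implies-rule on 3]
6. not p, 0   [neg-or-rule on 5]
7. not r, 0   [neg-or-rule on 5]
8. Box (q implies (p or r)), 1   [Dia-rule on 2: fresh world 1, 0R1]
9. q implies (p or r), 1   [Box-rule on 8 via 1R1]
10. p or r, 1   [implies-rule on 9 (branches; this branch)]
11. r, 1   [or-rule on 10 (branches; this branch)]
Accessibility: 0R0, 0R1, 1R1
The negation has an open branch (countermodel exists).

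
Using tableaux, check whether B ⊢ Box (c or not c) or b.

Tableau for the negation not (Box (c or not c) or b):
1. not (Box (c or not c) or b), 0
2. not Box (c or not c), 0
3. not b, 0
4. not (c or not c), 1
5. not c, 1
6. c, 1
Accessibility: 0R0, 0R1, 1R0, 1R1
Branch closes: c and not c both at 1.
All branches of the negation close; one closing branch shown above.

Valid in B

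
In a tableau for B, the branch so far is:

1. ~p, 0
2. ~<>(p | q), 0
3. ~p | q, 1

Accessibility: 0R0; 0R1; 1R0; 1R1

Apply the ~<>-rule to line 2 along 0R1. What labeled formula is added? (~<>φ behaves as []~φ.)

~<>φ behaves as []~φ: propagate the negated body to each accessible world.

~(p | q), 1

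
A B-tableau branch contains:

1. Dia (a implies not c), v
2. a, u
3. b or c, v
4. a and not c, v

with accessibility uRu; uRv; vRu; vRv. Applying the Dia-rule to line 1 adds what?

a fresh world w with vRw, and a implies not c at w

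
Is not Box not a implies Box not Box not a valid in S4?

Tableau for the negation not (not Box not a implies Box not Box not a):
1. not (not Box not a implies Box not Box not a), w0
2. not Box not a, w0
3. not Box not Box not a, w0
4. a, w1
5. Box not a, w2
6. not a, w2
Accessibility: w0Rw0, w0Rw1, w0Rw2, w1Rw1, w2Rw2
The negation has an open branch (countermodel exists).

No, not valid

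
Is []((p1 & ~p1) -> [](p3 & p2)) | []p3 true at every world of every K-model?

Tableau for the negation ~([]((p1 & ~p1) -> [](p3 & p2)) | []p3):
1. ~([]((p1 & ~p1) -> [](p3 & p2)) | []p3), w0
2. ~[]((p1 & ~p1) -> [](p3 & p2)), w0
3. ~[]p3, w0
4. ~((p1 & ~p1) -> [](p3 & p2)), w1
5. p1 & ~p1, w1
6. ~[](p3 & p2), w1
7. p1, w1
8. ~p1, w1
Accessibility: w0Rw1
Branch closes: p1 and ~p1 both at w1.
Every branch of the negation's tableau closes; the branch above is one of them.

Valid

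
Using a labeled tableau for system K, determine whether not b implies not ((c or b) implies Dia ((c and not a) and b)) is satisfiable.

1. not b implies not ((c or b) implies Dia ((c and not a) and b)), u
2. not ((c or b) implies Dia ((c and not a) and b)), u
3. c or b, u
4. not Dia ((c and not a) and b), u
5. b, u

Satisfiable (open branch found)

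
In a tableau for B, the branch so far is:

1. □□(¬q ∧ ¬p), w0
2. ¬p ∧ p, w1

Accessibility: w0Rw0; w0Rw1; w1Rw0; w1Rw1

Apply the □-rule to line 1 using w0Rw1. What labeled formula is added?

□(¬q ∧ ¬p), w1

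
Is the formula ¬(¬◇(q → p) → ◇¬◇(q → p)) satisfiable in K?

1. ¬(¬◇(q → p) → ◇¬◇(q → p)), w0
2. ¬◇(q → p), w0   [¬→-rule on 1]
3. ¬◇¬◇(q → p), w0   [¬→-rule on 1]

Satisfiable (open branch found)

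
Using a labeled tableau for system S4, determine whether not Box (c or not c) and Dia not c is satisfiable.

1. not Box (c or not c) and Dia not c, w0
2. not Box (c or not c), w0
3. Dia not c, w0
4. not (c or not c), w1
5. not c, w1
6. c, w1
Accessibility: w0Rw0, w0Rw1, w1Rw1
Branch closes: c and not c both at w1.
All branches of the tableau close; one closing branch shown above.

No, unsatisfiable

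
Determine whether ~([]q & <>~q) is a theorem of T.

Tableau for the negation []q & <>~q:
1. []q & <>~q, w0
2. []q, w0
3. <>~q, w0
4. q, w0
5. ~q, w1
6. q, w1
Accessibility: w0Rw0, w0Rw1, w1Rw1
Branch closes: q and ~q both at w1.
Every branch of the negation's tableau closes; the branch above is one of them.

Valid in T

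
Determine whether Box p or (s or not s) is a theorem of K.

Tableau for the negation not (Box p or (s or not s)):
1. not (Box p or (s or not s)), 0
2. not Box p, 0
3. not (s or not s), 0
4. not s, 0
5. s, 0
Branch closes: s and not s both at 0.
All branches of the negation close; one closing branch shown above.

Valid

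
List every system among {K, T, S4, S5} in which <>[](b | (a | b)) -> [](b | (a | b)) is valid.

S5

S4-tableau for the negation ~(<>[](b | (a | b)) -> [](b | (a | b))):
1. ~(<>[](b | (a | b)) -> [](b | (a | b))), w0
2. <>[](b | (a | b)), w0
3. ~[](b | (a | b)), w0
4. [](b | (a | b)), w1
5. b | (a | b), w1
6. a | b, w1
7. b, w1
8. ~(b | (a | b)), w2
9. ~b, w2
10. ~(a | b), w2
11. ~a, w2
Accessibility: w0Rw0, w0Rw1, w0Rw2, w1Rw1, w2Rw2
Complete open branch: countermodel on an S4-frame, so not valid in S4, nor in K, T (the same frame is also a K-frame and a T-frame).
S5-tableau for the negation ~(<>[](b | (a | b)) -> [](b | (a | b))):
1. ~(<>[](b | (a | b)) -> [](b | (a | b))), w0
2. <>[](b | (a | b)), w0
3. ~[](b | (a | b)), w0
4. [](b | (a | b)), w1
5. b | (a | b), w0
6. b | (a | b), w1
7. a | b, w0
8. a | b, w1
9. b, w0
10. b, w1
11. ~(b | (a | b)), w2
12. ~b, w2
13. ~(a | b), w2
14. ~a, w2
15. b | (a | b), w2
16. a | b, w2
17. b, w2
Accessibility: w0Rw0, w0Rw1, w0Rw2, w1Rw0, w1Rw1, w1Rw2, w2Rw0, w2Rw1, w2Rw2
Branch closes: b and ~b both at w2.
Every branch closes (one shown): valid in S5.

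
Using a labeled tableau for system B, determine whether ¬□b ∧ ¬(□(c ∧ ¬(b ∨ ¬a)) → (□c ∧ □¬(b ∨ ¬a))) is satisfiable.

No, unsatisfiable

1. ¬□b ∧ ¬(□(c ∧ ¬(b ∨ ¬a)) → (□c ∧ □¬(b ∨ ¬a))), 0
2. ¬□b, 0
3. ¬(□(c ∧ ¬(b ∨ ¬a)) → (□c ∧ □¬(b ∨ ¬a))), 0
4. □(c ∧ ¬(b ∨ ¬a)), 0
5. ¬(□c ∧ □¬(b ∨ ¬a)), 0
6. c ∧ ¬(b ∨ ¬a), 0
7. c, 0
8. ¬(b ∨ ¬a), 0
9. ¬b, 0
10. a, 0
11. ¬□¬(b ∨ ¬a), 0
12. ¬b, 1
13. c ∧ ¬(b ∨ ¬a), 1
14. c, 1
15. ¬(b ∨ ¬a), 1
16. a, 1
17. b ∨ ¬a, 2
18. c ∧ ¬(b ∨ ¬a), 2
19. c, 2
20. ¬(b ∨ ¬a), 2
21. ¬b, 2
22. a, 2
23. ¬a, 2
Accessibility: 0R0, 0R1, 0R2, 1R0, 1R1, 2R0, 2R2
Branch closes: a and ¬a both at 2.
(One branch shown.) All branches close.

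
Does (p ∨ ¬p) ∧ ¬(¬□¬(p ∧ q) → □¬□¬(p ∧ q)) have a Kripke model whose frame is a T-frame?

1. (p ∨ ¬p) ∧ ¬(¬□¬(p ∧ q) → □¬□¬(p ∧ q)), 0
2. p ∨ ¬p, 0   [∧-rule on 1]
3. ¬(¬□¬(p ∧ q) → □¬□¬(p ∧ q)), 0   [∧-rule on 1]
4. ¬□¬(p ∧ q), 0   [¬→-rule on 3]
5. ¬□¬□¬(p ∧ q), 0   [¬→-rule on 3]
6. ¬p, 0   [∨-rule on 2 (branches; this branch)]
7. p ∧ q, 1   [¬□-rule on 4: fresh world 1, 0R1]
8. p, 1   [∧-rule on 7]
9. q, 1   [∧-rule on 7]
10. □¬(p ∧ q), 2   [¬□-rule on 5: fresh world 2, 0R2]
11. ¬(p ∧ q), 2   [□-rule on 10 via 2R2]
12. ¬q, 2   [¬∧-rule on 11 (branches; this branch)]
Accessibility: 0R0, 0R1, 0R2, 1R1, 2R2

Satisfiable (open branch found)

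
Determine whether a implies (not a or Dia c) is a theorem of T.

Tableau for the negation not (a implies (not a or Dia c)):
1. not (a implies (not a or Dia c)), w0
2. a, w0   [neg-implies-rule on 1]
3. not (not a or Dia c), w0   [neg-implies-rule on 1]
4. not Dia c, w0   [neg-or-rule on 3]
5. not c, w0   [neg-Dia-rule on 4 via w0Rw0]
Accessibility: w0Rw0
The negation has an open branch (countermodel exists).

Not valid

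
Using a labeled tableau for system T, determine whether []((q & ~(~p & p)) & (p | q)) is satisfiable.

1. []((q & ~(~p & p)) & (p | q)), u
2. (q & ~(~p & p)) & (p | q), u
3. q & ~(~p & p), u
4. p | q, u
5. q, u
6. ~(~p & p), u
7. ~p, u
Accessibility: uRu

Satisfiable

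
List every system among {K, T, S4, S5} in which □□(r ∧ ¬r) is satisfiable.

K-tableau for the formula:
1. □□(r ∧ ¬r), u
Complete open branch: satisfiable in K.
T-tableau for the formula:
1. □□(r ∧ ¬r), u
2. □(r ∧ ¬r), u   [□-rule on 1 via uRu]
3. r ∧ ¬r, u   [□-rule on 2 via uRu]
4. r, u   [∧-rule on 3]
5. ¬r, u   [∧-rule on 3]
Accessibility: uRu
Branch closes: r and ¬r both at u.
Every branch closes (one shown): unsatisfiable in T, hence also in S4, S5 (every S4/S5-frame is a T-frame).

K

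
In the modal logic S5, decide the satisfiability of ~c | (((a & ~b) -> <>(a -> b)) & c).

Satisfiable

1. ~c | (((a & ~b) -> <>(a -> b)) & c), 0
2. ((a & ~b) -> <>(a -> b)) & c, 0
3. (a & ~b) -> <>(a -> b), 0
4. c, 0
5. <>(a -> b), 0
6. a -> b, 1
7. b, 1
Accessibility: 0R0, 0R1, 1R0, 1R1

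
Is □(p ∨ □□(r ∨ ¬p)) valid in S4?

Invalid (countermodel exists)

Tableau for the negation ¬□(p ∨ □□(r ∨ ¬p)):
1. ¬□(p ∨ □□(r ∨ ¬p)), 0
2. ¬(p ∨ □□(r ∨ ¬p)), 1
3. ¬p, 1
4. ¬□□(r ∨ ¬p), 1
5. ¬□(r ∨ ¬p), 2
6. ¬(r ∨ ¬p), 3
7. ¬r, 3
8. p, 3
Accessibility: 0R0, 0R1, 0R2, 0R3, 1R1, 1R2, 1R3, 2R2, 2R3, 3R3
The negation has an open branch (countermodel exists).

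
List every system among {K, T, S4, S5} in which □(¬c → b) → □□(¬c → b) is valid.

S4, S5

S4-tableau for the negation ¬(□(¬c → b) → □□(¬c → b)):
1. ¬(□(¬c → b) → □□(¬c → b)), u
2. □(¬c → b), u
3. ¬□□(¬c → b), u
4. ¬c → b, u
5. b, u
6. ¬□(¬c → b), v
7. ¬c → b, v
8. b, v
9. ¬(¬c → b), w
10. ¬c, w
11. ¬b, w
12. ¬c → b, w
13. b, w
Accessibility: uRu, uRv, uRw, vRv, vRw, wRw
Branch closes: b and ¬b both at w.
Every branch closes (one shown): valid in S4, hence also in S5 (every theorem of S4 is a theorem of S5).
T-tableau for the negation ¬(□(¬c → b) → □□(¬c → b)):
1. ¬(□(¬c → b) → □□(¬c → b)), u
2. □(¬c → b), u
3. ¬□□(¬c → b), u
4. ¬c → b, u
5. b, u
6. ¬□(¬c → b), v
7. ¬c → b, v
8. b, v
9. ¬(¬c → b), w
10. ¬c, w
11. ¬b, w
Accessibility: uRu, uRv, vRv, vRw, wRw
Complete open branch: countermodel on a T-frame, so not valid in T, nor in K (the same frame is also a K-frame).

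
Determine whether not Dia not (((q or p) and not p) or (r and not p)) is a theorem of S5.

Tableau for the negation Dia not (((q or p) and not p) or (r and not p)):
1. Dia not (((q or p) and not p) or (r and not p)), u
2. not (((q or p) and not p) or (r and not p)), v
3. not ((q or p) and not p), v
4. not (r and not p), v
5. p, v
Accessibility: uRu, uRv, vRu, vRv
The negation has an open branch (countermodel exists).

Invalid (countermodel exists)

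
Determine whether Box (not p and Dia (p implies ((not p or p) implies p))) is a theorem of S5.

Tableau for the negation not Box (not p and Dia (p implies ((not p or p) implies p))):
1. not Box (not p and Dia (p implies ((not p or p) implies p))), w0
2. not (not p and Dia (p implies ((not p or p) implies p))), w1   [neg-Box-rule on 1: fresh world w1, w0Rw1]
3. p, w1   [neg-and-rule on 2 (branches; this branch)]
Accessibility: w0Rw0, w0Rw1, w1Rw0, w1Rw1
The negation has an open branch (countermodel exists).

Invalid (countermodel exists)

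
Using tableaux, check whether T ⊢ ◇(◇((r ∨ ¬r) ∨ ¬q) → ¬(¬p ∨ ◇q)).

Invalid (countermodel exists)

Tableau for the negation ¬◇(◇((r ∨ ¬r) ∨ ¬q) → ¬(¬p ∨ ◇q)):
1. ¬◇(◇((r ∨ ¬r) ∨ ¬q) → ¬(¬p ∨ ◇q)), 0
2. ¬(◇((r ∨ ¬r) ∨ ¬q) → ¬(¬p ∨ ◇q)), 0
3. ◇((r ∨ ¬r) ∨ ¬q), 0
4. ¬p ∨ ◇q, 0
5. ◇q, 0
6. (r ∨ ¬r) ∨ ¬q, 1
7. ¬(◇((r ∨ ¬r) ∨ ¬q) → ¬(¬p ∨ ◇q)), 1
8. ◇((r ∨ ¬r) ∨ ¬q), 1
9. ¬p ∨ ◇q, 1
10. ¬q, 1
11. ◇q, 1
12. q, 2
13. ¬(◇((r ∨ ¬r) ∨ ¬q) → ¬(¬p ∨ ◇q)), 2
14. ◇((r ∨ ¬r) ∨ ¬q), 2
15. ¬p ∨ ◇q, 2
16. ◇q, 2
17. (r ∨ ¬r) ∨ ¬q, 3
18. ¬q, 3
19. q, 4
20. (r ∨ ¬r) ∨ ¬q, 5
21. ¬q, 5
22. q, 6
Accessibility: 0R0, 0R1, 0R2, 1R1, 1R3, 1R4, 2R2, 2R5, 2R6, 3R3, 4R4, 5R5, 6R6
The negation has an open branch (countermodel exists).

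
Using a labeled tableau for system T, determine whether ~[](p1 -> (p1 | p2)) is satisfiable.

No, unsatisfiable

1. ~[](p1 -> (p1 | p2)), w0
2. ~(p1 -> (p1 | p2)), w1
3. p1, w1
4. ~(p1 | p2), w1
5. ~p1, w1
6. ~p2, w1
Accessibility: w0Rw0, w0Rw1, w1Rw1
Branch closes: p1 and ~p1 both at w1.
Every branch closes; the branch above is one of them.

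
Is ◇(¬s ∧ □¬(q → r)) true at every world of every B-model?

Invalid (countermodel exists)

Tableau for the negation ¬◇(¬s ∧ □¬(q → r)):
1. ¬◇(¬s ∧ □¬(q → r)), 0
2. ¬(¬s ∧ □¬(q → r)), 0
3. ¬□¬(q → r), 0
4. q → r, 1
5. ¬(¬s ∧ □¬(q → r)), 1
6. r, 1
7. ¬□¬(q → r), 1
8. q → r, 2
9. r, 2
Accessibility: 0R0, 0R1, 1R0, 1R1, 1R2, 2R1, 2R2
The negation has an open branch (countermodel exists).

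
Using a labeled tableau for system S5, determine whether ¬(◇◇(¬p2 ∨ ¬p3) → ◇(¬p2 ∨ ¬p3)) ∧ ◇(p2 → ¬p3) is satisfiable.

1. ¬(◇◇(¬p2 ∨ ¬p3) → ◇(¬p2 ∨ ¬p3)) ∧ ◇(p2 → ¬p3), u
2. ¬(◇◇(¬p2 ∨ ¬p3) → ◇(¬p2 ∨ ¬p3)), u   [∧-rule on 1]
3. ◇(p2 → ¬p3), u   [∧-rule on 1]
4. ◇◇(¬p2 ∨ ¬p3), u   [¬→-rule on 2]
5. ¬◇(¬p2 ∨ ¬p3), u   [¬→-rule on 2]
6. ¬(¬p2 ∨ ¬p3), u   [¬◇-rule on 5 via uRu]
7. p2, u   [¬∨-rule on 6]
8. p3, u   [¬∨-rule on 6]
9. p2 → ¬p3, v   [◇-rule on 3: fresh world v, uRv]
10. ¬(¬p2 ∨ ¬p3), v   [¬◇-rule on 5 via uRv]
11. p2, v   [¬∨-rule on 10]
12. p3, v   [¬∨-rule on 10]
13. ¬p3, v   [→-rule on 9 (branches; this branch)]
Accessibility: uRu, uRv, vRu, vRv
Branch closes: p3 and ¬p3 both at v.
All branches of the tableau close; one closing branch shown above.

Unsatisfiable (every branch closes)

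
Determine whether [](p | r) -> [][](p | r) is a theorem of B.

Tableau for the negation ~([](p | r) -> [][](p | r)):
1. ~([](p | r) -> [][](p | r)), w0
2. [](p | r), w0
3. ~[][](p | r), w0
4. p | r, w0
5. r, w0
6. ~[](p | r), w1
7. p | r, w1
8. r, w1
9. ~(p | r), w2
10. ~p, w2
11. ~r, w2
Accessibility: w0Rw0, w0Rw1, w1Rw0, w1Rw1, w1Rw2, w2Rw1, w2Rw2
The negation has an open branch (countermodel exists).

Not valid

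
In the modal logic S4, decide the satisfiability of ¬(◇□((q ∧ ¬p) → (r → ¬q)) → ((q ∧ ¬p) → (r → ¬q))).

1. ¬(◇□((q ∧ ¬p) → (r → ¬q)) → ((q ∧ ¬p) → (r → ¬q))), u
2. ◇□((q ∧ ¬p) → (r → ¬q)), u   [¬→-rule on 1]
3. ¬((q ∧ ¬p) → (r → ¬q)), u   [¬→-rule on 1]
4. q ∧ ¬p, u   [¬→-rule on 3]
5. ¬(r → ¬q), u   [¬→-rule on 3]
6. q, u   [∧-rule on 4]
7. ¬p, u   [∧-rule on 4]
8. r, u   [¬→-rule on 5]
9. □((q ∧ ¬p) → (r → ¬q)), v   [◇-rule on 2: fresh world v, uRv]
10. (q ∧ ¬p) → (r → ¬q), v   [□-rule on 9 via vRv]
11. r → ¬q, v   [→-rule on 10 (branches; this branch)]
12. ¬q, v   [→-rule on 11 (branches; this branch)]
Accessibility: uRu, uRv, vRv

Satisfiable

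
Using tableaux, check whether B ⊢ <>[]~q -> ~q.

Valid in B

Tableau for the negation ~(<>[]~q -> ~q):
1. ~(<>[]~q -> ~q), u
2. <>[]~q, u
3. q, u
4. []~q, v
5. ~q, u
Accessibility: uRu, uRv, vRu, vRv
Branch closes: q and ~q both at u.
All branches of the negation close; one closing branch shown above.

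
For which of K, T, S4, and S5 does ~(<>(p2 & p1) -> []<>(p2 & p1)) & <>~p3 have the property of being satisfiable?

K, T, S4

S4-tableau for the formula:
1. ~(<>(p2 & p1) -> []<>(p2 & p1)) & <>~p3, w0
2. ~(<>(p2 & p1) -> []<>(p2 & p1)), w0
3. <>~p3, w0
4. <>(p2 & p1), w0
5. ~[]<>(p2 & p1), w0
6. ~p3, w1
7. p2 & p1, w2
8. p2, w2
9. p1, w2
10. ~<>(p2 & p1), w3
11. ~(p2 & p1), w3
12. ~p1, w3
Accessibility: w0Rw0, w0Rw1, w0Rw2, w0Rw3, w1Rw1, w2Rw2, w3Rw3
Complete open branch: satisfiable in S4, hence also in K, T (this S4-model is also a K-model and a T-model).
S5-tableau for the formula:
1. ~(<>(p2 & p1) -> []<>(p2 & p1)) & <>~p3, w0
2. ~(<>(p2 & p1) -> []<>(p2 & p1)), w0
3. <>~p3, w0
4. <>(p2 & p1), w0
5. ~[]<>(p2 & p1), w0
6. ~p3, w1
7. p2 & p1, w2
8. p2, w2
9. p1, w2
10. ~<>(p2 & p1), w3
11. ~(p2 & p1), w0
12. ~(p2 & p1), w1
13. ~(p2 & p1), w2
14. ~(p2 & p1), w3
15. ~p1, w0
16. ~p1, w1
17. ~p1, w2
Accessibility: w0Rw0, w0Rw1, w0Rw2, w0Rw3, w1Rw0, w1Rw1, w1Rw2, w1Rw3, w2Rw0, w2Rw1, w2Rw2, w2Rw3, w3Rw0, w3Rw1, w3Rw2, w3Rw3
Branch closes: p1 and ~p1 both at w2.
Every branch closes (one shown): unsatisfiable in S5.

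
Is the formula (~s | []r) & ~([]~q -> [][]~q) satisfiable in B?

Satisfiable (open branch found)

1. (~s | []r) & ~([]~q -> [][]~q), u
2. ~s | []r, u
3. ~([]~q -> [][]~q), u
4. []~q, u
5. ~[][]~q, u
6. ~q, u
7. []r, u
8. r, u
9. ~[]~q, v
10. ~q, v
11. r, v
12. q, w
Accessibility: uRu, uRv, vRu, vRv, vRw, wRv, wRw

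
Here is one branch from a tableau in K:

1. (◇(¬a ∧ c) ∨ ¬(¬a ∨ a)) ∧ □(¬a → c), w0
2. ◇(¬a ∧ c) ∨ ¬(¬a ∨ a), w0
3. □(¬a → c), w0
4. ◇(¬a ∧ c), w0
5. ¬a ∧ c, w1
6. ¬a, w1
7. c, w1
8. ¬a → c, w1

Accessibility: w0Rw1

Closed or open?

No, open

There is no literal clash: for every atom and world, at most one sign appears.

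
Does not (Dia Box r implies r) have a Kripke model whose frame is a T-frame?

1. not (Dia Box r implies r), u
2. Dia Box r, u   [neg-implies-rule on 1]
3. not r, u   [neg-implies-rule on 1]
4. Box r, v   [Dia-rule on 2: fresh world v, uRv]
5. r, v   [Box-rule on 4 via vRv]
Accessibility: uRu, uRv, vRv

Satisfiable (open branch found)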